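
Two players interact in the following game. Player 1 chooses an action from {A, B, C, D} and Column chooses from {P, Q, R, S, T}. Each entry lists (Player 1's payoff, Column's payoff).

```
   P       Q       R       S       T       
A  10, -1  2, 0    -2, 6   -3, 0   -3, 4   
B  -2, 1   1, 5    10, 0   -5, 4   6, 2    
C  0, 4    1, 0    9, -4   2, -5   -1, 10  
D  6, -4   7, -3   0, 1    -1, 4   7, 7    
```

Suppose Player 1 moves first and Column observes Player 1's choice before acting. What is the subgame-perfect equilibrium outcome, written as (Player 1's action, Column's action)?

(D, T)

Column best-responds to each possible Player 1 move:
- A: Column compares -1, 0, 6, 0, 4 and picks R; Player 1 would get -2.
- B: Column compares 1, 5, 0, 4, 2 and picks Q; Player 1 would get 1.
- C: Column compares 4, 0, -4, -5, 10 and picks T; Player 1 would get -1.
- D: Column compares -4, -3, 1, 4, 7 and picks T; Player 1 would get 7.
Among -2, 1, -1, 7, the best is 7 at D. Subgame-perfect outcome: (D, T) with payoffs (7, 7).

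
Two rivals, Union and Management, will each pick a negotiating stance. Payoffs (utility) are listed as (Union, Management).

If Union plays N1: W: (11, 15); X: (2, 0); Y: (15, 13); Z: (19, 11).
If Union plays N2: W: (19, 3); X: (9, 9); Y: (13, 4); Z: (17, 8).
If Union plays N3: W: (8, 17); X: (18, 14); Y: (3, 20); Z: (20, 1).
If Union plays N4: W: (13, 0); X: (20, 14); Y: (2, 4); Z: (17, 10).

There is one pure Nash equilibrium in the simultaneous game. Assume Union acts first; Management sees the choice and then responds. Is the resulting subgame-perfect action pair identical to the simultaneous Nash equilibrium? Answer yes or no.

yes

Management best-responds to each possible Union move:
- N1: Management compares 15, 0, 13, 11 and picks W; Union would get 11.
- N2: Management compares 3, 9, 4, 8 and picks X; Union would get 9.
- N3: Management compares 17, 14, 20, 1 and picks Y; Union would get 3.
- N4: Management compares 0, 14, 4, 10 and picks X; Union would get 20.
Maximizing over 11, 9, 3, 20, Union chooses N4. Subgame-perfect outcome: (N4, X) with payoffs (20, 14).
Now find the simultaneous Nash equilibrium.
Union's best replies: W→N2; X→N4; Y→N1; Z→N3.
Management's best replies: N1→W; N2→X; N3→Y; N4→X.
Only (N4, X) has each player best-responding; Nash payoffs (20, 14).
Sequential outcome (N4, X) coincides with the Nash profile (N4, X).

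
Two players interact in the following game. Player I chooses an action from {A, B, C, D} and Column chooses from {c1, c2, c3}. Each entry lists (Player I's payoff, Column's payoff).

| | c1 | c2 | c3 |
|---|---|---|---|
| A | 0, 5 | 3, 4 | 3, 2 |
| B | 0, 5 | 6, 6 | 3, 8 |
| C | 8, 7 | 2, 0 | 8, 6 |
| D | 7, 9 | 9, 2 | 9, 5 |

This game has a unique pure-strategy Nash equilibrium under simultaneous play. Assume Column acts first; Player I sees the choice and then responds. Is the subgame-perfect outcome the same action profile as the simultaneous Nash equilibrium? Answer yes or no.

yes

Backward induction with Column moving first.
- c1: Player I compares 0, 0, 8, 7 and picks C; Column would get 7.
- c2: Player I compares 3, 6, 2, 9 and picks D; Column would get 2.
- c3: Player I compares 3, 3, 8, 9 and picks D; Column would get 5.
Among 7, 2, 5, the best is 7 at c1. Subgame-perfect outcome: (C, c1) with payoffs (8, 7).
Now find the simultaneous Nash equilibrium.
Player I's best replies: c1→C; c2→D; c3→D.
Column's best replies: A→c1; B→c3; C→c1; D→c1.
The unique mutual best reply is (C, c1), giving (8, 7).
Sequential outcome (C, c1) coincides with the Nash profile (C, c1).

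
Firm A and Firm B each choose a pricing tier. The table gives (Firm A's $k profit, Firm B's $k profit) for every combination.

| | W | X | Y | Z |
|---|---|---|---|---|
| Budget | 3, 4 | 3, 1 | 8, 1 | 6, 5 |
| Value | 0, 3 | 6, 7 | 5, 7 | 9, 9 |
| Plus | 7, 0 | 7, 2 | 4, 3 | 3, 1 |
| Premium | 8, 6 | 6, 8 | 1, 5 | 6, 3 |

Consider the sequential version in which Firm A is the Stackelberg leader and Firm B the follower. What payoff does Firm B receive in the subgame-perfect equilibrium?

Work backward from Firm B's decision.
- Budget: Firm B compares 4, 1, 1, 5 and picks Z; Firm A would get 6.
- Value: Firm B compares 3, 7, 7, 9 and picks Z; Firm A would get 9.
- Plus: Firm B compares 0, 2, 3, 1 and picks Y; Firm A would get 4.
- Premium: Firm B compares 6, 8, 5, 3 and picks X; Firm A would get 6.
Firm A's induced payoffs are 6, 9, 4, 6, so Firm A commits to Value. Subgame-perfect outcome: (Value, Z) with payoffs (9, 9).

9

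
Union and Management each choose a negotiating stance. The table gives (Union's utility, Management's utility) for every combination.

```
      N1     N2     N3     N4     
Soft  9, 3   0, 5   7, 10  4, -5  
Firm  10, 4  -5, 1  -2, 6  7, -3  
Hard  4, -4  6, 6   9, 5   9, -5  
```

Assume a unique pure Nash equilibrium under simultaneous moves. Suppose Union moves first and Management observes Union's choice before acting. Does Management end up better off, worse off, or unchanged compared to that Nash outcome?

Work backward from Management's decision.
- Soft: Management compares 3, 5, 10, -5 and picks N3; Union would get 7.
- Firm: Management compares 4, 1, 6, -3 and picks N3; Union would get -2.
- Hard: Management compares -4, 6, 5, -5 and picks N2; Union would get 6.
Union's induced payoffs are 7, -2, 6, so Union commits to Soft. Subgame-perfect outcome: (Soft, N3) with payoffs (7, 10).
Under simultaneous play:
Union's best replies: N1→Firm; N2→Hard; N3→Hard; N4→Hard.
Management's best replies: Soft→N3; Firm→N3; Hard→N2.
Only (Hard, N2) has each player best-responding; Nash payoffs (6, 6).
Management earns 10 sequentially versus 6 at the Nash outcome: better off.

better off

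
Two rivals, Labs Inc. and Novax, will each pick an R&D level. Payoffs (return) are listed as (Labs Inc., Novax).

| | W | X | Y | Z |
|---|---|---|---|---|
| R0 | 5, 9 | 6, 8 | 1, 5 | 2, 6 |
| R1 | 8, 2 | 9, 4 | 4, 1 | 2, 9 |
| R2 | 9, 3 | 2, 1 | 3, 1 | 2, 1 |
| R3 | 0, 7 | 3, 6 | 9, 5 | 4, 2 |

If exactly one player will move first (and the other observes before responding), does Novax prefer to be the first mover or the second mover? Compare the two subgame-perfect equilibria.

If Labs Inc. leads: Novax's best replies are R0→W, R1→Z, R2→W, R3→W; Labs Inc.'s induced payoffs 5, 2, 9, 0; outcome (R2, W), payoffs (9, 3).
If Novax leads: Labs Inc.'s best replies are W→R2, X→R1, Y→R3, Z→R3; Novax's induced payoffs 3, 4, 5, 2; outcome (R3, Y), payoffs (9, 5).
Novax gets 5 moving first and 3 moving second, so Novax prefers to move first.

first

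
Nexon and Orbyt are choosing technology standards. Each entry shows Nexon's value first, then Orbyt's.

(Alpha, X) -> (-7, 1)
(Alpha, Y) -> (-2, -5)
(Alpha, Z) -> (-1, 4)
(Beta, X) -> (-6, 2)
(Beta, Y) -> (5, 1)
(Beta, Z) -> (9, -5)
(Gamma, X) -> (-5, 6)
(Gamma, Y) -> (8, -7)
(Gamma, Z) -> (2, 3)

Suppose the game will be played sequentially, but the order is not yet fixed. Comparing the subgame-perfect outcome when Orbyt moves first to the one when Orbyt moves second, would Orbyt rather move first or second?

If Nexon leads: Orbyt's best replies are Alpha→Z, Beta→X, Gamma→X; Nexon's induced payoffs -1, -6, -5; outcome (Alpha, Z), payoffs (-1, 4).
If Orbyt leads: Nexon's best replies are X→Gamma, Y→Gamma, Z→Beta; Orbyt's induced payoffs 6, -7, -5; outcome (Gamma, X), payoffs (-5, 6).
Orbyt gets 6 moving first and 4 moving second, so Orbyt prefers to move first.

first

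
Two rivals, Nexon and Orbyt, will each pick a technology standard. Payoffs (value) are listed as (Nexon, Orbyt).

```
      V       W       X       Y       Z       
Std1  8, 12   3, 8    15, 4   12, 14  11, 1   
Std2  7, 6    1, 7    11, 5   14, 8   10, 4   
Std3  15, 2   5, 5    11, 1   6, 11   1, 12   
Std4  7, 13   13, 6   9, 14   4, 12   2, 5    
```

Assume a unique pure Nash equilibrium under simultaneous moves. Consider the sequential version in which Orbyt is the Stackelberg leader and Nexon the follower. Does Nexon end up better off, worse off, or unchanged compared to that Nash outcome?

unchanged

Backward induction with Orbyt moving first.
- V: Nexon compares 8, 7, 15, 7 and picks Std3; Orbyt would get 2.
- W: Nexon compares 3, 1, 5, 13 and picks Std4; Orbyt would get 6.
- X: Nexon compares 15, 11, 11, 9 and picks Std1; Orbyt would get 4.
- Y: Nexon compares 12, 14, 6, 4 and picks Std2; Orbyt would get 8.
- Z: Nexon compares 11, 10, 1, 2 and picks Std1; Orbyt would get 1.
Maximizing over 2, 6, 4, 8, 1, Orbyt chooses Y. Subgame-perfect outcome: (Std2, Y) with payoffs (14, 8).
Now find the simultaneous Nash equilibrium.
Nexon's best replies: V→Std3; W→Std4; X→Std1; Y→Std2; Z→Std1.
Orbyt's best replies: Std1→Y; Std2→Y; Std3→Z; Std4→X.
The unique mutual best reply is (Std2, Y), giving (14, 8).
Nexon earns 14 sequentially versus 14 at the Nash outcome: unchanged.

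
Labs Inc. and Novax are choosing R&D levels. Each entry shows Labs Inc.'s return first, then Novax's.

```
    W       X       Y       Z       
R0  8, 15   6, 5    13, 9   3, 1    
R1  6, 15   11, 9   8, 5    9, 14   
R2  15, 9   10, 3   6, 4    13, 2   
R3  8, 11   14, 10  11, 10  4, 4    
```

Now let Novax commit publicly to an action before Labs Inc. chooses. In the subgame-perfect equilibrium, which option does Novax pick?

Solve by backward induction (Novax leads).
- W → Labs Inc. plays R2 (best of 8, 6, 15, 8); Novax gets 9.
- X → Labs Inc. plays R3 (best of 6, 11, 10, 14); Novax gets 10.
- Y → Labs Inc. plays R0 (best of 13, 8, 6, 11); Novax gets 9.
- Z → Labs Inc. plays R2 (best of 3, 9, 13, 4); Novax gets 2.
Among 9, 10, 9, 2, the best is 10 at X. Subgame-perfect outcome: (R3, X) with payoffs (14, 10).

X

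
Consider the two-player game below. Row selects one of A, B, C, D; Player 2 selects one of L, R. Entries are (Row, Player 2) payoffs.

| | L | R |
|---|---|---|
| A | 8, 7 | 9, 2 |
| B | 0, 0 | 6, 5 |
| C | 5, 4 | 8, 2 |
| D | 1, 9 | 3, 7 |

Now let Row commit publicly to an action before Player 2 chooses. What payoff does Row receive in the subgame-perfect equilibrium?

8

Player 2 best-responds to each possible Row move:
- A → Player 2 plays L (best of 7, 2); Row gets 8.
- B → Player 2 plays R (best of 0, 5); Row gets 6.
- C → Player 2 plays L (best of 4, 2); Row gets 5.
- D → Player 2 plays L (best of 9, 7); Row gets 1.
Row's induced payoffs are 8, 6, 5, 1, so Row commits to A. Subgame-perfect outcome: (A, L) with payoffs (8, 7).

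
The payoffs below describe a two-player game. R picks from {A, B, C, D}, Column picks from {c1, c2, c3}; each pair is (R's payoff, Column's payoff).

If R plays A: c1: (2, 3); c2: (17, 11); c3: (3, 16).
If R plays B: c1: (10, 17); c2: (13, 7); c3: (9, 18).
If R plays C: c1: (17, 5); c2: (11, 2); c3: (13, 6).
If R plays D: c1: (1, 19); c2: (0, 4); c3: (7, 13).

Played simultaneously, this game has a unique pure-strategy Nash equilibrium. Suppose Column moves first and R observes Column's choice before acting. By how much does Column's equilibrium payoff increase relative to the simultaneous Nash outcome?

Solve by backward induction (Column leads).
- c1: BR = C, leader payoff 5.
- c2: BR = A, leader payoff 11.
- c3: BR = C, leader payoff 6.
Column's induced payoffs are 5, 11, 6, so Column commits to c2. Subgame-perfect outcome: (A, c2) with payoffs (17, 11).
For the simultaneous game, intersect best replies.
R's best replies: c1→C; c2→A; c3→C.
Column's best replies: A→c3; B→c3; C→c3; D→c1.
The unique mutual best reply is (C, c3), giving (13, 6).
Column's commitment gain: 11 − 6 = 5.

5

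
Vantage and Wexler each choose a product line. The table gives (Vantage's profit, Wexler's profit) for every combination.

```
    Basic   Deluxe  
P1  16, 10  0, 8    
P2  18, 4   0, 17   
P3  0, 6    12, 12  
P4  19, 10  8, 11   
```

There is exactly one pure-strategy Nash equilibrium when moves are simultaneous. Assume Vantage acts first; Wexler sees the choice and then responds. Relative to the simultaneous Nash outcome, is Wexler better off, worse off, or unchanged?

worse off

Solve by backward induction (Vantage leads).
- P1 → Wexler plays Basic (best of 10, 8); Vantage gets 16.
- P2 → Wexler plays Deluxe (best of 4, 17); Vantage gets 0.
- P3 → Wexler plays Deluxe (best of 6, 12); Vantage gets 12.
- P4 → Wexler plays Deluxe (best of 10, 11); Vantage gets 8.
Among 16, 0, 12, 8, the best is 16 at P1. Subgame-perfect outcome: (P1, Basic) with payoffs (16, 10).
Under simultaneous play:
Vantage's best replies: Basic→P4; Deluxe→P3.
Wexler's best replies: P1→Basic; P2→Deluxe; P3→Deluxe; P4→Deluxe.
Only (P3, Deluxe) has each player best-responding; Nash payoffs (12, 12).
Wexler earns 10 sequentially versus 12 at the Nash outcome: worse off.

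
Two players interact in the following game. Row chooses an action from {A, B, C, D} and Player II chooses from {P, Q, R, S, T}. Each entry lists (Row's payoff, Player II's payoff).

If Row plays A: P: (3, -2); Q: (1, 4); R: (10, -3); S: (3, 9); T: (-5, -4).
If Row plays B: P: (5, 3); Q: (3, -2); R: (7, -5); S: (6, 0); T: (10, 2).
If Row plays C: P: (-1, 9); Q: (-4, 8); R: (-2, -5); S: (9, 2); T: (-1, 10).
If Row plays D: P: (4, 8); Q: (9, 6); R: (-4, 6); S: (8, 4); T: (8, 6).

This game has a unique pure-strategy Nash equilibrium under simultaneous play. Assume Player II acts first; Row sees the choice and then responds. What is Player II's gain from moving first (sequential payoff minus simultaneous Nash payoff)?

Work backward from Row's decision.
- P → Row plays B (best of 3, 5, -1, 4); Player II gets 3.
- Q → Row plays D (best of 1, 3, -4, 9); Player II gets 6.
- R → Row plays A (best of 10, 7, -2, -4); Player II gets -3.
- S → Row plays C (best of 3, 6, 9, 8); Player II gets 2.
- T → Row plays B (best of -5, 10, -1, 8); Player II gets 2.
Player II's induced payoffs are 3, 6, -3, 2, 2, so Player II commits to Q. Subgame-perfect outcome: (D, Q) with payoffs (9, 6).
For the simultaneous game, intersect best replies.
Row's best replies: P→B; Q→D; R→A; S→C; T→B.
Player II's best replies: A→S; B→P; C→T; D→P.
The unique mutual best reply is (B, P), giving (5, 3).
Player II's commitment gain: 6 − 3 = 3.

3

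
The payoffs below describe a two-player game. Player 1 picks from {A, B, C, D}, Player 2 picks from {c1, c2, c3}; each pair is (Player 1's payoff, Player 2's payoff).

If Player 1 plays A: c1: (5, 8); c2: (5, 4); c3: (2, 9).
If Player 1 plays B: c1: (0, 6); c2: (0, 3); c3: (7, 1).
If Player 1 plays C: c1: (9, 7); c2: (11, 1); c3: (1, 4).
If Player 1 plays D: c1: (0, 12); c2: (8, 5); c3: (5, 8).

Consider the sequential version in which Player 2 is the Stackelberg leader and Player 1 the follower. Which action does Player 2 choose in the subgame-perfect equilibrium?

c1

Backward induction with Player 2 moving first.
- c1: BR = C, leader payoff 7.
- c2: BR = C, leader payoff 1.
- c3: BR = B, leader payoff 1.
Maximizing over 7, 1, 1, Player 2 chooses c1. Subgame-perfect outcome: (C, c1) with payoffs (9, 7).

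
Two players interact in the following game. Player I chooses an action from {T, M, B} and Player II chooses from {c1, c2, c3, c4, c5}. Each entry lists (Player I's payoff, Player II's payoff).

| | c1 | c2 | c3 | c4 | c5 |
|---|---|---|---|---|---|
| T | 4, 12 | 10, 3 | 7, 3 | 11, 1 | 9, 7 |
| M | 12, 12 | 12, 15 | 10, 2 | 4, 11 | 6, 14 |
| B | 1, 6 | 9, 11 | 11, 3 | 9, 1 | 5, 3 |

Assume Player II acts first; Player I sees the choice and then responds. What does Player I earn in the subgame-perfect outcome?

Work backward from Player I's decision.
- c1: BR = M, leader payoff 12.
- c2: BR = M, leader payoff 15.
- c3: BR = B, leader payoff 3.
- c4: BR = T, leader payoff 1.
- c5: BR = T, leader payoff 7.
Among 12, 15, 3, 1, 7, the best is 15 at c2. Subgame-perfect outcome: (M, c2) with payoffs (12, 15).

12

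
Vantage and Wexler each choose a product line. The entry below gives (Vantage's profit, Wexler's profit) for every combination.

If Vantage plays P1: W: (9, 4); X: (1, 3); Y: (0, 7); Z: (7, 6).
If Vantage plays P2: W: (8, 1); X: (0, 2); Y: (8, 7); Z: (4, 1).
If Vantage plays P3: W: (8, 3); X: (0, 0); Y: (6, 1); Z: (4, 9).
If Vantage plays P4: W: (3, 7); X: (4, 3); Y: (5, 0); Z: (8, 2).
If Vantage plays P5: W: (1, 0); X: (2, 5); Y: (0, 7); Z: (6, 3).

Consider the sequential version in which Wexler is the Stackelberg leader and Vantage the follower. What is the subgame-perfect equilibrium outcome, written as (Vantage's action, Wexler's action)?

Vantage best-responds to each possible Wexler move:
- W → Vantage plays P1 (best of 9, 8, 8, 3, 1); Wexler gets 4.
- X → Vantage plays P4 (best of 1, 0, 0, 4, 2); Wexler gets 3.
- Y → Vantage plays P2 (best of 0, 8, 6, 5, 0); Wexler gets 7.
- Z → Vantage plays P4 (best of 7, 4, 4, 8, 6); Wexler gets 2.
Wexler's induced payoffs are 4, 3, 7, 2, so Wexler commits to Y. Subgame-perfect outcome: (P2, Y) with payoffs (8, 7).

(P2, Y)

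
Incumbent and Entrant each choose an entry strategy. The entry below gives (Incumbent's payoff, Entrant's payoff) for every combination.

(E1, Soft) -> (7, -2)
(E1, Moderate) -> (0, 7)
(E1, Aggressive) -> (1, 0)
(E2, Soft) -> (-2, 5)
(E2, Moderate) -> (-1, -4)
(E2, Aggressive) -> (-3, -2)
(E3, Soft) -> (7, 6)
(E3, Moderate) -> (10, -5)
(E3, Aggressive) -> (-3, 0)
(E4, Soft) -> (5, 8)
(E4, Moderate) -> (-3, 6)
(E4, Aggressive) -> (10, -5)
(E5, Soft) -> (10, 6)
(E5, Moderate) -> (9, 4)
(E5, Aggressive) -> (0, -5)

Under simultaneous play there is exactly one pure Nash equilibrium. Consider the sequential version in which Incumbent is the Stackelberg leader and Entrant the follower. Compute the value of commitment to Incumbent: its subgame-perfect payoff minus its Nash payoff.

0

Work backward from Entrant's decision.
- E1: BR = Moderate, leader payoff 0.
- E2: BR = Soft, leader payoff -2.
- E3: BR = Soft, leader payoff 7.
- E4: BR = Soft, leader payoff 5.
- E5: BR = Soft, leader payoff 10.
Incumbent's induced payoffs are 0, -2, 7, 5, 10, so Incumbent commits to E5. Subgame-perfect outcome: (E5, Soft) with payoffs (10, 6).
Under simultaneous play:
Incumbent's best replies: Soft→E5; Moderate→E3; Aggressive→E4.
Entrant's best replies: E1→Moderate; E2→Soft; E3→Soft; E4→Soft; E5→Soft.
Only (E5, Soft) has each player best-responding; Nash payoffs (10, 6).
Incumbent's commitment gain: 10 − 10 = 0.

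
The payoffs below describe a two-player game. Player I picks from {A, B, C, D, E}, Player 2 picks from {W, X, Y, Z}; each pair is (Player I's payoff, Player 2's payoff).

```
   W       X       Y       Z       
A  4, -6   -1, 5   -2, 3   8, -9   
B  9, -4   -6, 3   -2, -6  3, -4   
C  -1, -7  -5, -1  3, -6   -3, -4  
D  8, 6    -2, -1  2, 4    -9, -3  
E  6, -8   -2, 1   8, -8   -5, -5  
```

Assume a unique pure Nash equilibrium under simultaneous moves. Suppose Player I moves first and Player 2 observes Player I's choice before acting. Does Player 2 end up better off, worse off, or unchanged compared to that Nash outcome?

better off

Player 2 best-responds to each possible Player I move:
- A: BR = X, leader payoff -1.
- B: BR = X, leader payoff -6.
- C: BR = X, leader payoff -5.
- D: BR = W, leader payoff 8.
- E: BR = X, leader payoff -2.
Among -1, -6, -5, 8, -2, the best is 8 at D. Subgame-perfect outcome: (D, W) with payoffs (8, 6).
Under simultaneous play:
Player I's best replies: W→B; X→A; Y→E; Z→A.
Player 2's best replies: A→X; B→X; C→X; D→W; E→X.
Only (A, X) has each player best-responding; Nash payoffs (-1, 5).
Player 2 earns 6 sequentially versus 5 at the Nash outcome: better off.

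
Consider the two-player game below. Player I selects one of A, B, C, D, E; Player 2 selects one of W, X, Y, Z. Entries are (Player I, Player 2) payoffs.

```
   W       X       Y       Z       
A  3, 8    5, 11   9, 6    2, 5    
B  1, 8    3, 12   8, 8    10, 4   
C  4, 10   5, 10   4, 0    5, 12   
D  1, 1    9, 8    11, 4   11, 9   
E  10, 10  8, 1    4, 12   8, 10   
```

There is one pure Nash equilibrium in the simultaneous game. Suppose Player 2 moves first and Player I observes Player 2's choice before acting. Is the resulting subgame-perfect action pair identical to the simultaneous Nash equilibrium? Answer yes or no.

Player I best-responds to each possible Player 2 move:
- W → Player I plays E (best of 3, 1, 4, 1, 10); Player 2 gets 10.
- X → Player I plays D (best of 5, 3, 5, 9, 8); Player 2 gets 8.
- Y → Player I plays D (best of 9, 8, 4, 11, 4); Player 2 gets 4.
- Z → Player I plays D (best of 2, 10, 5, 11, 8); Player 2 gets 9.
Maximizing over 10, 8, 4, 9, Player 2 chooses W. Subgame-perfect outcome: (E, W) with payoffs (10, 10).
Now find the simultaneous Nash equilibrium.
Player I's best replies: W→E; X→D; Y→D; Z→D.
Player 2's best replies: A→X; B→X; C→Z; D→Z; E→Y.
Only (D, Z) has each player best-responding; Nash payoffs (11, 9).
Sequential outcome (E, W) differs from the Nash profile (D, Z).

no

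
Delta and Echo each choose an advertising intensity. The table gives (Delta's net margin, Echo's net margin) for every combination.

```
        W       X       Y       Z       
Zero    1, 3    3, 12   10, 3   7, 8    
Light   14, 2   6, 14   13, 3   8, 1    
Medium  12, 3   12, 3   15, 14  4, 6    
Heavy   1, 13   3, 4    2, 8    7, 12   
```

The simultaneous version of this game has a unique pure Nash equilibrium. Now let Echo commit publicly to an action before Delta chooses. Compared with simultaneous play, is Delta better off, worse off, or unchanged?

unchanged

Backward induction with Echo moving first.
- W: Delta compares 1, 14, 12, 1 and picks Light; Echo would get 2.
- X: Delta compares 3, 6, 12, 3 and picks Medium; Echo would get 3.
- Y: Delta compares 10, 13, 15, 2 and picks Medium; Echo would get 14.
- Z: Delta compares 7, 8, 4, 7 and picks Light; Echo would get 1.
Among 2, 3, 14, 1, the best is 14 at Y. Subgame-perfect outcome: (Medium, Y) with payoffs (15, 14).
For the simultaneous game, intersect best replies.
Delta's best replies: W→Light; X→Medium; Y→Medium; Z→Light.
Echo's best replies: Zero→X; Light→X; Medium→Y; Heavy→W.
Only (Medium, Y) has each player best-responding; Nash payoffs (15, 14).
Delta earns 15 sequentially versus 15 at the Nash outcome: unchanged.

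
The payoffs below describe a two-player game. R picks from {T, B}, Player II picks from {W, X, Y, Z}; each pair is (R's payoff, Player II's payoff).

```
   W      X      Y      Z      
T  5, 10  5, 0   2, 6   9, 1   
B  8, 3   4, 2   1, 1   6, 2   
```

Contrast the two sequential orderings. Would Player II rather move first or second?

first

If R leads: Player II's best replies are T→W, B→W; R's induced payoffs 5, 8; outcome (B, W), payoffs (8, 3).
If Player II leads: R's best replies are W→B, X→T, Y→T, Z→T; Player II's induced payoffs 3, 0, 6, 1; outcome (T, Y), payoffs (2, 6).
Player II gets 6 moving first and 3 moving second, so Player II prefers to move first.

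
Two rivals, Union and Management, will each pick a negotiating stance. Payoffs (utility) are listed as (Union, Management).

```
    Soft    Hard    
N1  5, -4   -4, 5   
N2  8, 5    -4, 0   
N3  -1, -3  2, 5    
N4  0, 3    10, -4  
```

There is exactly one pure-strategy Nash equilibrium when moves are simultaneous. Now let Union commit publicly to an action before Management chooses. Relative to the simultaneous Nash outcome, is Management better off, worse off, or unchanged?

Solve by backward induction (Union leads).
- N1: Management compares -4, 5 and picks Hard; Union would get -4.
- N2: Management compares 5, 0 and picks Soft; Union would get 8.
- N3: Management compares -3, 5 and picks Hard; Union would get 2.
- N4: Management compares 3, -4 and picks Soft; Union would get 0.
Maximizing over -4, 8, 2, 0, Union chooses N2. Subgame-perfect outcome: (N2, Soft) with payoffs (8, 5).
For the simultaneous game, intersect best replies.
Union's best replies: Soft→N2; Hard→N4.
Management's best replies: N1→Hard; N2→Soft; N3→Hard; N4→Soft.
Only (N2, Soft) has each player best-responding; Nash payoffs (8, 5).
Management earns 5 sequentially versus 5 at the Nash outcome: unchanged.

unchanged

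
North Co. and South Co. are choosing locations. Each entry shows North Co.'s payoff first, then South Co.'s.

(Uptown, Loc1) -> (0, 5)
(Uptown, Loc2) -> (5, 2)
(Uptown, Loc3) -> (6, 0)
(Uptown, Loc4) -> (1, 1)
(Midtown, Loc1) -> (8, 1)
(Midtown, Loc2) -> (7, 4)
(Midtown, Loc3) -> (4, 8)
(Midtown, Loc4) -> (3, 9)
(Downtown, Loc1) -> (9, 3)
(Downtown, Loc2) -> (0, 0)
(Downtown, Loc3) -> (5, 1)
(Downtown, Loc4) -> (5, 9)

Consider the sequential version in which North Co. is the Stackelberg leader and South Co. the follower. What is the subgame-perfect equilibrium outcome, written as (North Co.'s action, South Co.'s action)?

(Downtown, Loc4)

Solve by backward induction (North Co. leads).
- Uptown: BR = Loc1, leader payoff 0.
- Midtown: BR = Loc4, leader payoff 3.
- Downtown: BR = Loc4, leader payoff 5.
Maximizing over 0, 3, 5, North Co. chooses Downtown. Subgame-perfect outcome: (Downtown, Loc4) with payoffs (5, 9).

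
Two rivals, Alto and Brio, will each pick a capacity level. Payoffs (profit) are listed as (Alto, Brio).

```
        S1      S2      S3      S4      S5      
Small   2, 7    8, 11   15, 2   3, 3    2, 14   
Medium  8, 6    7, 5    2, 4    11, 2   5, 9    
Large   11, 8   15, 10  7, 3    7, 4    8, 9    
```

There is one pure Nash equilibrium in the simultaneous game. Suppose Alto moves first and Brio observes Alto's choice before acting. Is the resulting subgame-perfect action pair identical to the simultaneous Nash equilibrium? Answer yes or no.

Work backward from Brio's decision.
- Small: Brio compares 7, 11, 2, 3, 14 and picks S5; Alto would get 2.
- Medium: Brio compares 6, 5, 4, 2, 9 and picks S5; Alto would get 5.
- Large: Brio compares 8, 10, 3, 4, 9 and picks S2; Alto would get 15.
Alto's induced payoffs are 2, 5, 15, so Alto commits to Large. Subgame-perfect outcome: (Large, S2) with payoffs (15, 10).
For the simultaneous game, intersect best replies.
Alto's best replies: S1→Large; S2→Large; S3→Small; S4→Medium; S5→Large.
Brio's best replies: Small→S5; Medium→S5; Large→S2.
The unique mutual best reply is (Large, S2), giving (15, 10).
Sequential outcome (Large, S2) coincides with the Nash profile (Large, S2).

yes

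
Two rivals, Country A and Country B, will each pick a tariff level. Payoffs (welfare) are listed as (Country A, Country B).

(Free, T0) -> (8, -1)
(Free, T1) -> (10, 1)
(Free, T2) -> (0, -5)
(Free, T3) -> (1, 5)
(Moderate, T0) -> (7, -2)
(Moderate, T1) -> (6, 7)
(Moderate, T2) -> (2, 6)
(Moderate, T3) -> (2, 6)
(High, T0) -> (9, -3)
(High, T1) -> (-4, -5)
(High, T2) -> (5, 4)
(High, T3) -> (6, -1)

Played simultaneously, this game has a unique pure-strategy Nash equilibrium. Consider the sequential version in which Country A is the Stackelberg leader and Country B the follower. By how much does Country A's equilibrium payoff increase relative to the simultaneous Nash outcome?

1

Solve by backward induction (Country A leads).
- Free: Country B compares -1, 1, -5, 5 and picks T3; Country A would get 1.
- Moderate: Country B compares -2, 7, 6, 6 and picks T1; Country A would get 6.
- High: Country B compares -3, -5, 4, -1 and picks T2; Country A would get 5.
Country A's induced payoffs are 1, 6, 5, so Country A commits to Moderate. Subgame-perfect outcome: (Moderate, T1) with payoffs (6, 7).
Under simultaneous play:
Country A's best replies: T0→High; T1→Free; T2→High; T3→High.
Country B's best replies: Free→T3; Moderate→T1; High→T2.
The unique mutual best reply is (High, T2), giving (5, 4).
Country A's commitment gain: 6 − 5 = 1.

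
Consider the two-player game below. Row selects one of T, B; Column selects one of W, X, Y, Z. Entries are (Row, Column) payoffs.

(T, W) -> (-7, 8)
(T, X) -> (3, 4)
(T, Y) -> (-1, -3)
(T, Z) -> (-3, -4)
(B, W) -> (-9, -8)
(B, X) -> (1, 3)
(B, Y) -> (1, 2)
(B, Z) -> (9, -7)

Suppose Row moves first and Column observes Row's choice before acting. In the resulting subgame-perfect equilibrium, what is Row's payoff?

1

Work backward from Column's decision.
- T → Column plays W (best of 8, 4, -3, -4); Row gets -7.
- B → Column plays X (best of -8, 3, 2, -7); Row gets 1.
Row's induced payoffs are -7, 1, so Row commits to B. Subgame-perfect outcome: (B, X) with payoffs (1, 3).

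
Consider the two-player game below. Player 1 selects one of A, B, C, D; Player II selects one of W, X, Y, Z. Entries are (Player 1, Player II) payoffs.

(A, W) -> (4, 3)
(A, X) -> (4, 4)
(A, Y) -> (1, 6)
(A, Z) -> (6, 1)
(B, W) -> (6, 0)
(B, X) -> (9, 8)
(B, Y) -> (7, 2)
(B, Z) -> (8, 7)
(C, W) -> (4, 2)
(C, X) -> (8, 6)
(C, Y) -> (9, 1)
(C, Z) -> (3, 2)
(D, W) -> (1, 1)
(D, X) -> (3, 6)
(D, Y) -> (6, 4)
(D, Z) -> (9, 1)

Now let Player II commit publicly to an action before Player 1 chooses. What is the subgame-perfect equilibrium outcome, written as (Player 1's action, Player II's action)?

(B, X)

Player 1 best-responds to each possible Player II move:
- W → Player 1 plays B (best of 4, 6, 4, 1); Player II gets 0.
- X → Player 1 plays B (best of 4, 9, 8, 3); Player II gets 8.
- Y → Player 1 plays C (best of 1, 7, 9, 6); Player II gets 1.
- Z → Player 1 plays D (best of 6, 8, 3, 9); Player II gets 1.
Maximizing over 0, 8, 1, 1, Player II chooses X. Subgame-perfect outcome: (B, X) with payoffs (9, 8).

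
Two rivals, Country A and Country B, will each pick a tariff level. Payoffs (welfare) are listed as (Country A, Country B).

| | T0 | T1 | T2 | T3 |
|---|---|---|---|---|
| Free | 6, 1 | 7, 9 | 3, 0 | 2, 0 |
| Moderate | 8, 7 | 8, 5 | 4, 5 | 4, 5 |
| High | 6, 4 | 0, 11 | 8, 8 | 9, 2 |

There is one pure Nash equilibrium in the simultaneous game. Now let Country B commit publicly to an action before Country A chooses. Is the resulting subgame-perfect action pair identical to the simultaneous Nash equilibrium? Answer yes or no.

Solve by backward induction (Country B leads).
- T0: BR = Moderate, leader payoff 7.
- T1: BR = Moderate, leader payoff 5.
- T2: BR = High, leader payoff 8.
- T3: BR = High, leader payoff 2.
Among 7, 5, 8, 2, the best is 8 at T2. Subgame-perfect outcome: (High, T2) with payoffs (8, 8).
Under simultaneous play:
Country A's best replies: T0→Moderate; T1→Moderate; T2→High; T3→High.
Country B's best replies: Free→T1; Moderate→T0; High→T1.
Only (Moderate, T0) has each player best-responding; Nash payoffs (8, 7).
Sequential outcome (High, T2) differs from the Nash profile (Moderate, T0).

no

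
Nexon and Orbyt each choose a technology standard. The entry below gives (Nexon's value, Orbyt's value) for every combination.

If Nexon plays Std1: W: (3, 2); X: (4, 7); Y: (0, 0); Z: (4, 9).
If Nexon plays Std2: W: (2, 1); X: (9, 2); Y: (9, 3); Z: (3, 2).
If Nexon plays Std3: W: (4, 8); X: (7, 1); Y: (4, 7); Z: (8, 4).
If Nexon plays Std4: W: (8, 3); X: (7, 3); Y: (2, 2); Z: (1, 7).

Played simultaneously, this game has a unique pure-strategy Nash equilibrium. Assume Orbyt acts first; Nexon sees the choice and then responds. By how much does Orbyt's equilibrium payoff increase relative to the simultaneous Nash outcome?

Backward induction with Orbyt moving first.
- W: Nexon compares 3, 2, 4, 8 and picks Std4; Orbyt would get 3.
- X: Nexon compares 4, 9, 7, 7 and picks Std2; Orbyt would get 2.
- Y: Nexon compares 0, 9, 4, 2 and picks Std2; Orbyt would get 3.
- Z: Nexon compares 4, 3, 8, 1 and picks Std3; Orbyt would get 4.
Maximizing over 3, 2, 3, 4, Orbyt chooses Z. Subgame-perfect outcome: (Std3, Z) with payoffs (8, 4).
For the simultaneous game, intersect best replies.
Nexon's best replies: W→Std4; X→Std2; Y→Std2; Z→Std3.
Orbyt's best replies: Std1→Z; Std2→Y; Std3→W; Std4→Z.
Only (Std2, Y) has each player best-responding; Nash payoffs (9, 3).
Orbyt's commitment gain: 4 − 3 = 1.

1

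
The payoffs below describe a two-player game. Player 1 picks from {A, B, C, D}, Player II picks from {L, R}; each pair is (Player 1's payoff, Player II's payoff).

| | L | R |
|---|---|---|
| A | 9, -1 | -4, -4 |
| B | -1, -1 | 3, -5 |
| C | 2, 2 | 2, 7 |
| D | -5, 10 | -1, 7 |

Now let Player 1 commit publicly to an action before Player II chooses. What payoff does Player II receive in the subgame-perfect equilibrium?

-1

Backward induction with Player 1 moving first.
- A → Player II plays L (best of -1, -4); Player 1 gets 9.
- B → Player II plays L (best of -1, -5); Player 1 gets -1.
- C → Player II plays R (best of 2, 7); Player 1 gets 2.
- D → Player II plays L (best of 10, 7); Player 1 gets -5.
Maximizing over 9, -1, 2, -5, Player 1 chooses A. Subgame-perfect outcome: (A, L) with payoffs (9, -1).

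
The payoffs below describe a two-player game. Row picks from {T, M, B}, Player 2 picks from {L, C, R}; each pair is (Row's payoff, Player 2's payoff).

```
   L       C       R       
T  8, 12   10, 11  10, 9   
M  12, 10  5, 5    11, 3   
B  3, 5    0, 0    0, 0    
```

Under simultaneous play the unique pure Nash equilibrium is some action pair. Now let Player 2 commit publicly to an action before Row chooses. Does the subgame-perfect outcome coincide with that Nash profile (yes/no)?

Work backward from Row's decision.
- L: Row compares 8, 12, 3 and picks M; Player 2 would get 10.
- C: Row compares 10, 5, 0 and picks T; Player 2 would get 11.
- R: Row compares 10, 11, 0 and picks M; Player 2 would get 3.
Maximizing over 10, 11, 3, Player 2 chooses C. Subgame-perfect outcome: (T, C) with payoffs (10, 11).
For the simultaneous game, intersect best replies.
Row's best replies: L→M; C→T; R→M.
Player 2's best replies: T→L; M→L; B→L.
The unique mutual best reply is (M, L), giving (12, 10).
Sequential outcome (T, C) differs from the Nash profile (M, L).

no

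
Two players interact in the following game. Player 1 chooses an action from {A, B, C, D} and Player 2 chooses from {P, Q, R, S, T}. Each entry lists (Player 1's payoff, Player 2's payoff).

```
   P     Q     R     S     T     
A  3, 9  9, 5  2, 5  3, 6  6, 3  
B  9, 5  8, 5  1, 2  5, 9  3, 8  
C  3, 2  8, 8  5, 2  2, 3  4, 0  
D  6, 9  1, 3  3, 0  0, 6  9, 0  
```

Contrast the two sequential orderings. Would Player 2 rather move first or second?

first

If Player 1 leads: Player 2's best replies are A→P, B→S, C→Q, D→P; Player 1's induced payoffs 3, 5, 8, 6; outcome (C, Q), payoffs (8, 8).
If Player 2 leads: Player 1's best replies are P→B, Q→A, R→C, S→B, T→D; Player 2's induced payoffs 5, 5, 2, 9, 0; outcome (B, S), payoffs (5, 9).
Player 2 gets 9 moving first and 8 moving second, so Player 2 prefers to move first.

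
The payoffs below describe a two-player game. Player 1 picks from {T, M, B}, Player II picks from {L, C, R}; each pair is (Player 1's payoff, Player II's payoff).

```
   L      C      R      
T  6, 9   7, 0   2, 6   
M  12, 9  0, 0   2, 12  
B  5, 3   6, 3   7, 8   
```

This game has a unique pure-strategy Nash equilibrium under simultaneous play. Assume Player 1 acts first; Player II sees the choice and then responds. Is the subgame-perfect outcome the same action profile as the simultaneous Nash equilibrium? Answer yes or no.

yes

Solve by backward induction (Player 1 leads).
- T: Player II compares 9, 0, 6 and picks L; Player 1 would get 6.
- M: Player II compares 9, 0, 12 and picks R; Player 1 would get 2.
- B: Player II compares 3, 3, 8 and picks R; Player 1 would get 7.
Player 1's induced payoffs are 6, 2, 7, so Player 1 commits to B. Subgame-perfect outcome: (B, R) with payoffs (7, 8).
For the simultaneous game, intersect best replies.
Player 1's best replies: L→M; C→T; R→B.
Player II's best replies: T→L; M→R; B→R.
Only (B, R) has each player best-responding; Nash payoffs (7, 8).
Sequential outcome (B, R) coincides with the Nash profile (B, R).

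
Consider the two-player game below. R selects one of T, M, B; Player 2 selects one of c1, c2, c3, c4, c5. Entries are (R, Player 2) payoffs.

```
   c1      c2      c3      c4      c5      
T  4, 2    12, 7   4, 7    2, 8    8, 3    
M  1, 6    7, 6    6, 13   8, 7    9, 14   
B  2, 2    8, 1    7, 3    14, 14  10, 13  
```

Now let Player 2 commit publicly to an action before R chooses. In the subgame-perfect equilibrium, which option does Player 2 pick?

c4

Backward induction with Player 2 moving first.
- c1: BR = T, leader payoff 2.
- c2: BR = T, leader payoff 7.
- c3: BR = B, leader payoff 3.
- c4: BR = B, leader payoff 14.
- c5: BR = B, leader payoff 13.
Player 2's induced payoffs are 2, 7, 3, 14, 13, so Player 2 commits to c4. Subgame-perfect outcome: (B, c4) with payoffs (14, 14).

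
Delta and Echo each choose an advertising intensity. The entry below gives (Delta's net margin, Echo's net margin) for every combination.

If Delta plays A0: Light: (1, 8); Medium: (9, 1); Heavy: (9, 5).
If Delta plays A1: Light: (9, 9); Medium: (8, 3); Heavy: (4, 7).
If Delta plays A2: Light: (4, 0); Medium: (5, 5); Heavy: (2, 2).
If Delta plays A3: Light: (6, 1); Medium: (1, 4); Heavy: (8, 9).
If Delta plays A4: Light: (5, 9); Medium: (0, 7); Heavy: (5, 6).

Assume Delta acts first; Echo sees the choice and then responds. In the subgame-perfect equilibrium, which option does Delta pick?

A1

Echo best-responds to each possible Delta move:
- A0 → Echo plays Light (best of 8, 1, 5); Delta gets 1.
- A1 → Echo plays Light (best of 9, 3, 7); Delta gets 9.
- A2 → Echo plays Medium (best of 0, 5, 2); Delta gets 5.
- A3 → Echo plays Heavy (best of 1, 4, 9); Delta gets 8.
- A4 → Echo plays Light (best of 9, 7, 6); Delta gets 5.
Delta's induced payoffs are 1, 9, 5, 8, 5, so Delta commits to A1. Subgame-perfect outcome: (A1, Light) with payoffs (9, 9).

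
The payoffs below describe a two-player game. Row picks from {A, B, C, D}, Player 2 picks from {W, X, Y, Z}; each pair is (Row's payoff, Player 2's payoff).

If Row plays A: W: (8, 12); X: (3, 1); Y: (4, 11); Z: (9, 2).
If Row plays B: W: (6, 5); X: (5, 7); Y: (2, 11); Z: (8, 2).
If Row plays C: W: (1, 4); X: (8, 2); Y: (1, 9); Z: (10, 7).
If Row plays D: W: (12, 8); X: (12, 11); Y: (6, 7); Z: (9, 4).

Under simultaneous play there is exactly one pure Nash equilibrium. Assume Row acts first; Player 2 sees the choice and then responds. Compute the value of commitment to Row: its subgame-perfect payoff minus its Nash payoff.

Solve by backward induction (Row leads).
- A → Player 2 plays W (best of 12, 1, 11, 2); Row gets 8.
- B → Player 2 plays Y (best of 5, 7, 11, 2); Row gets 2.
- C → Player 2 plays Y (best of 4, 2, 9, 7); Row gets 1.
- D → Player 2 plays X (best of 8, 11, 7, 4); Row gets 12.
Row's induced payoffs are 8, 2, 1, 12, so Row commits to D. Subgame-perfect outcome: (D, X) with payoffs (12, 11).
Now find the simultaneous Nash equilibrium.
Row's best replies: W→D; X→D; Y→D; Z→C.
Player 2's best replies: A→W; B→Y; C→Y; D→X.
Only (D, X) has each player best-responding; Nash payoffs (12, 11).
Row's commitment gain: 12 − 12 = 0.

0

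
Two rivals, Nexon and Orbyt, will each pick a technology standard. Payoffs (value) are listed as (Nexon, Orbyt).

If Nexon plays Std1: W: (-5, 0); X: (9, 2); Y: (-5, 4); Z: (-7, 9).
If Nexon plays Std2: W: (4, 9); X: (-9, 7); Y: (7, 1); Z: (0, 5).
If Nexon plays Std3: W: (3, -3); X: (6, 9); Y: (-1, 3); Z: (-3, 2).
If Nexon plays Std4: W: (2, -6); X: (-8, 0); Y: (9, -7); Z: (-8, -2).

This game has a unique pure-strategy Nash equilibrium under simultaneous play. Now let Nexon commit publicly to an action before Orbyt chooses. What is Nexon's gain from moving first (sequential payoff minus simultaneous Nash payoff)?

2

Work backward from Orbyt's decision.
- Std1 → Orbyt plays Z (best of 0, 2, 4, 9); Nexon gets -7.
- Std2 → Orbyt plays W (best of 9, 7, 1, 5); Nexon gets 4.
- Std3 → Orbyt plays X (best of -3, 9, 3, 2); Nexon gets 6.
- Std4 → Orbyt plays X (best of -6, 0, -7, -2); Nexon gets -8.
Among -7, 4, 6, -8, the best is 6 at Std3. Subgame-perfect outcome: (Std3, X) with payoffs (6, 9).
Under simultaneous play:
Nexon's best replies: W→Std2; X→Std1; Y→Std4; Z→Std2.
Orbyt's best replies: Std1→Z; Std2→W; Std3→X; Std4→X.
Only (Std2, W) has each player best-responding; Nash payoffs (4, 9).
Nexon's commitment gain: 6 − 4 = 2.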